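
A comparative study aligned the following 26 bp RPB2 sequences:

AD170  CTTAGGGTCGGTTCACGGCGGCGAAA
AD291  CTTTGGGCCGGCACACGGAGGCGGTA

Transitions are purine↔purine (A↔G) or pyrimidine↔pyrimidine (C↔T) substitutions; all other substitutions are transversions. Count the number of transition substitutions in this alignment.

Differing sites — 4:A/T (Tv); 8:T/C (Ti); 12:T/C (Ti); 13:T/A (Tv); 19:C/A (Tv); 24:A/G (Ti); 25:A/T (Tv).
Of the 7 differences, 3 transitions and 4 transversions, so the answer is 3.

3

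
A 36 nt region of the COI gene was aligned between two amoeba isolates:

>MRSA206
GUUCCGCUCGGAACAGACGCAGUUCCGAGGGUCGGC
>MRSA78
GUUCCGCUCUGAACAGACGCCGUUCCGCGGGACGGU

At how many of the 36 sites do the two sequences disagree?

Mismatches occur at site 10 (G/U), site 21 (A/C), site 28 (A/C), site 32 (U/A), site 36 (C/U).
That gives 5 mismatches out of 36 aligned sites, so the Hamming distance is 5.

5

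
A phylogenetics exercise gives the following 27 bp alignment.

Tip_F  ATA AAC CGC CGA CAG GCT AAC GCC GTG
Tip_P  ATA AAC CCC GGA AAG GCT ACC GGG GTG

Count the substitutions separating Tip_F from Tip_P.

The sequences differ at positions 8 (G/C), 10 (C/G), 13 (C/A), 20 (A/C), 23 (C/G), 24 (C/G).
That gives 6 mismatches out of 27 aligned sites, so the Hamming distance is 6.

6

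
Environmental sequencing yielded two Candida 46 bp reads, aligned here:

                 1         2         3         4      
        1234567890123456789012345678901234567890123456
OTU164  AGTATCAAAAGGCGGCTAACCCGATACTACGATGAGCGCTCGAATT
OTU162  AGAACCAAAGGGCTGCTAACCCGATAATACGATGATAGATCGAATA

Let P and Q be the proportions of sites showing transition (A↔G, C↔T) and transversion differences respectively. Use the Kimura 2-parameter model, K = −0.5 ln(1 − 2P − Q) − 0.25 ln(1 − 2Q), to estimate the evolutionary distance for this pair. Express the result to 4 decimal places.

0.2274

The sequences differ at positions 3 (T/A, transversion), 5 (T/C, transition), 10 (A/G, transition), 14 (G/T, transversion), 27 (C/A, transversion), 36 (G/T, transversion), 37 (C/A, transversion), 39 (C/A, transversion), 46 (T/A, transversion).
Of the 9 differences, 2 transitions and 7 transversions over 46 sites: P = 2/46 = 0.043478, Q = 7/46 = 0.152174.
d = −0.5·ln(0.760870) − 0.25·ln(0.695652) = −0.5·(-0.273293) − 0.25·(-0.362906) = 0.2274.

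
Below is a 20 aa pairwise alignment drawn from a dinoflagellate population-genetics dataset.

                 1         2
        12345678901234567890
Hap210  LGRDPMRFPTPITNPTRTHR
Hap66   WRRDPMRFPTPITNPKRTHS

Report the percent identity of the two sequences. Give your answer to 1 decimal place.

The sequences differ at positions 1 (L/W), 2 (G/R), 16 (T/K), 20 (R/S).
16 of the 20 sites match, so the percent identity is 16/20 × 100 = 80.0%.

80.0%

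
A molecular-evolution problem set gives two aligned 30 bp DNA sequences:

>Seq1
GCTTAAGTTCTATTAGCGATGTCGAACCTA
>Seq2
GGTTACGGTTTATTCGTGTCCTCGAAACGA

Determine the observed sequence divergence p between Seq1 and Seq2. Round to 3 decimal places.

0.367

Mismatches occur at site 2 (C/G), site 6 (A/C), site 8 (T/G), site 10 (C/T), site 15 (A/C), site 17 (C/T), site 19 (A/T), site 20 (T/C), site 21 (G/C), site 27 (C/A), site 29 (T/G).
There are 11 differences over 30 sites, so p = 11/30 = 0.367.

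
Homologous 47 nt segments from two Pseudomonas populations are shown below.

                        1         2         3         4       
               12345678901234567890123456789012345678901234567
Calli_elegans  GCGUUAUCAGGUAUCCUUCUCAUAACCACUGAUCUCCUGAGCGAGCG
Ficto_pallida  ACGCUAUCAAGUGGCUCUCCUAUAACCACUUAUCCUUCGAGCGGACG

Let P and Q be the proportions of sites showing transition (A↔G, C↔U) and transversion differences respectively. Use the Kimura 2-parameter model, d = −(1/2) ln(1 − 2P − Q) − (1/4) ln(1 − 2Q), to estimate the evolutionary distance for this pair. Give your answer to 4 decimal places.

0.5307

Mismatches occur at site 1 (G→A, transition), site 4 (U→C, transition), site 10 (G→A, transition), site 13 (A→G, transition), site 14 (U→G, transversion), site 16 (C→U, transition), site 17 (U→C, transition), site 20 (U→C, transition), site 21 (C→U, transition), site 31 (G→U, transversion), site 35 (U→C, transition), site 36 (C→U, transition), site 37 (C→U, transition), site 38 (U→C, transition), site 44 (A→G, transition), site 45 (G→A, transition).
Of the 16 differences, 14 transitions and 2 transversions over 47 sites: P = 14/47 = 0.297872, Q = 2/47 = 0.042553.
d = −0.5·ln(0.361703) − 0.25·ln(0.914894) = −0.5·(-1.016932) − 0.25·(-0.088947) = 0.5307.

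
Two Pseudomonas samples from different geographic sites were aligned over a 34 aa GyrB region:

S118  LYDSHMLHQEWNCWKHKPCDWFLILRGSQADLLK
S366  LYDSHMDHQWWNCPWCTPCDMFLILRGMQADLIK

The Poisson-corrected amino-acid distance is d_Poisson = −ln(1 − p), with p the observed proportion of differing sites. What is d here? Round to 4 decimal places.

0.3075

The sequences differ at positions 7 (L/D), 10 (E/W), 14 (W/P), 15 (K/W), 16 (H/C), 17 (K/T), 21 (W/M), 28 (S/M), 33 (L/I).
p = 9/34 = 0.264706.
d = −ln(1 − 0.264706) = −ln(0.735294) = 0.3075.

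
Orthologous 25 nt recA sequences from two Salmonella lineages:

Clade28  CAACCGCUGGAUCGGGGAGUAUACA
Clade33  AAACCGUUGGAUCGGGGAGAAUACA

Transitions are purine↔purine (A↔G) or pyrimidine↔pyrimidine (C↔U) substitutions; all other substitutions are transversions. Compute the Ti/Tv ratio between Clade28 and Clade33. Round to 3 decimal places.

0.500

The sequences differ at positions 1 (C/A, transversion), 7 (C/U, transition), 20 (U/A, transversion).
Of the 3 differences, 1 transition and 2 transversions, so Ti/Tv = 1/2 = 0.500.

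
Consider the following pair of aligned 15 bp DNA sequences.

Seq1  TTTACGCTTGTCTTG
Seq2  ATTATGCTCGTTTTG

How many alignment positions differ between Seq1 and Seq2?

Mismatches occur at site 1 (T/A), site 5 (C/T), site 9 (T/C), site 12 (C/T).
That gives 4 mismatches out of 15 aligned sites, so the Hamming distance is 4.

4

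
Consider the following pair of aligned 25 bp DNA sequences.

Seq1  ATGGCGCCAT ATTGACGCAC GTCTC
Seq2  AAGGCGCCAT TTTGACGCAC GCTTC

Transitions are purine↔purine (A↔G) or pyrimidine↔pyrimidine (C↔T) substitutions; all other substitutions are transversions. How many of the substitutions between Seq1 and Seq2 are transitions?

Mismatches occur at site 2 (T/A, transversion), site 11 (A/T, transversion), site 22 (T/C, transition), site 23 (C/T, transition).
Of the 4 differences, 2 transitions and 2 transversions, so the answer is 2.

2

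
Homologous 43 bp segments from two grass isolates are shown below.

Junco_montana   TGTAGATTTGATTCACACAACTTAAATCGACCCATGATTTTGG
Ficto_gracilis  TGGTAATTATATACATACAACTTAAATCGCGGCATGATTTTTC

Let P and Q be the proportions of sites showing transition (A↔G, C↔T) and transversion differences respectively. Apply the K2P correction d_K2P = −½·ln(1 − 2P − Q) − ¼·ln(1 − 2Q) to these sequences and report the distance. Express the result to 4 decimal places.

Differing sites — 3:T/G (Tv); 4:A/T (Tv); 5:G/A (Ti); 9:T/A (Tv); 10:G/T (Tv); 13:T/A (Tv); 16:C/T (Ti); 30:A/C (Tv); 31:C/G (Tv); 32:C/G (Tv); 42:G/T (Tv); 43:G/C (Tv).
Of the 12 differences, 2 transitions and 10 transversions over 43 sites: P = 2/43 = 0.046512, Q = 10/43 = 0.232558.
d = −0.5·ln(0.674418) − 0.25·ln(0.534884) = −0.5·(-0.393905) − 0.25·(-0.625705) = 0.3534.

0.3534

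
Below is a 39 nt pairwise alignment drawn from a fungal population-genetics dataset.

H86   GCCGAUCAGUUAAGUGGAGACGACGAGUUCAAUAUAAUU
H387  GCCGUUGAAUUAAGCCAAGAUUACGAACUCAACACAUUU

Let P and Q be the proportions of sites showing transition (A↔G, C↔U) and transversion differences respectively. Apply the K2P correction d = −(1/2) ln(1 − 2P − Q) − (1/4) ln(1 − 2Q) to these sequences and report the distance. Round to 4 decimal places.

Differing sites — 5:A/U (Tv); 7:C/G (Tv); 9:G/A (Ti); 15:U/C (Ti); 16:G/C (Tv); 17:G/A (Ti); 21:C/U (Ti); 22:G/U (Tv); 27:G/A (Ti); 28:U/C (Ti); 33:U/C (Ti); 35:U/C (Ti); 37:A/U (Tv).
Of the 13 differences, 8 transitions and 5 transversions over 39 sites: P = 8/39 = 0.205128, Q = 5/39 = 0.128205.
d = −0.5·ln(0.461539) − 0.25·ln(0.743590) = −0.5·(-0.773189) − 0.25·(-0.296265) = 0.4607.

0.4607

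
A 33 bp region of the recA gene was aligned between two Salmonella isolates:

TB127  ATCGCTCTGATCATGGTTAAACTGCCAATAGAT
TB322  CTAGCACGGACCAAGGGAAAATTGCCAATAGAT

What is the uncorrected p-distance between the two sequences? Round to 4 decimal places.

0.2727

Differing sites — 1:A/C; 3:C/A; 6:T/A; 8:T/G; 11:T/C; 14:T/A; 17:T/G; 18:T/A; 22:C/T.
There are 9 differences over 33 sites, so p = 9/33 = 0.2727.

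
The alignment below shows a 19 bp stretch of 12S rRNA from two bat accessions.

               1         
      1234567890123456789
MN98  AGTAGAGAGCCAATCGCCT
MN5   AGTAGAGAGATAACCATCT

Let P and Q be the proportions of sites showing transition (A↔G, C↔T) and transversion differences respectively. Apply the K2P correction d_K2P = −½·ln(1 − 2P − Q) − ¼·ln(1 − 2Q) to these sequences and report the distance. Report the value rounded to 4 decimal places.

Mismatches occur at site 10 (C↔A, transversion), site 11 (C↔T, transition), site 14 (T↔C, transition), site 16 (G↔A, transition), site 17 (C↔T, transition).
Of the 5 differences, 4 transitions and 1 transversion over 19 sites: P = 4/19 = 0.210526, Q = 1/19 = 0.052632.
d = −0.5·ln(0.526316) − 0.25·ln(0.894736) = −0.5·(-0.641853) − 0.25·(-0.111227) = 0.3487.

0.3487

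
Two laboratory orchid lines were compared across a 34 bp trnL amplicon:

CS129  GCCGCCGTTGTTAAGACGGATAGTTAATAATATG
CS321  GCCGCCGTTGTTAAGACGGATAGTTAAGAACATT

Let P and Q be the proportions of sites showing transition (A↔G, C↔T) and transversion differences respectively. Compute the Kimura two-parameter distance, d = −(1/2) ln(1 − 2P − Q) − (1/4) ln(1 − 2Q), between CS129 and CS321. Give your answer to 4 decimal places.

0.0939

The sequences differ at positions 28 (T/G, transversion), 31 (T/C, transition), 34 (G/T, transversion).
Of the 3 differences, 1 transition and 2 transversions over 34 sites: P = 1/34 = 0.029412, Q = 2/34 = 0.058824.
d = −0.5·ln(0.882352) − 0.25·ln(0.882352) = −0.5·(-0.125164) − 0.25·(-0.125164) = 0.0939.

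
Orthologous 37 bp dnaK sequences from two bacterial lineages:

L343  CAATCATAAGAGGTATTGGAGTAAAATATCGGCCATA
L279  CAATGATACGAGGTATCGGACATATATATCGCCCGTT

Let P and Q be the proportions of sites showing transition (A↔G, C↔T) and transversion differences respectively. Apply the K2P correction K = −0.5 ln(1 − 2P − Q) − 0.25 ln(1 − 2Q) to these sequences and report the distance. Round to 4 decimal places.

0.3376

Differing sites — 5:C/G (Tv); 9:A/C (Tv); 17:T/C (Ti); 21:G/C (Tv); 22:T/A (Tv); 23:A/T (Tv); 25:A/T (Tv); 32:G/C (Tv); 35:A/G (Ti); 37:A/T (Tv).
Of the 10 differences, 2 transitions and 8 transversions over 37 sites: P = 2/37 = 0.054054, Q = 8/37 = 0.216216.
d = −0.5·ln(0.675676) − 0.25·ln(0.567568) = −0.5·(-0.392042) − 0.25·(-0.566395) = 0.3376.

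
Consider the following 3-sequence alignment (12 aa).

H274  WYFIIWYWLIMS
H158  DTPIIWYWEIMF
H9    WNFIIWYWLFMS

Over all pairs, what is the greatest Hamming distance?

6

Pairwise Hamming distances:
  H274 vs H158: 5
  H274 vs H9: 2
  H158 vs H9: 6
The largest is 6, between H158 and H9.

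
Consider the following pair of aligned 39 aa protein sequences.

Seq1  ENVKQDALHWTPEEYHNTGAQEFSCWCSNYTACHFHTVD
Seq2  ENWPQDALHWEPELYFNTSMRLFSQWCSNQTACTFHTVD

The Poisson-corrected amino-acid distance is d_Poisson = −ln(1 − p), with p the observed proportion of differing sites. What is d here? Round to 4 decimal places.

Differing sites — 3:V/W; 4:K/P; 11:T/E; 14:E/L; 16:H/F; 19:G/S; 20:A/M; 21:Q/R; 22:E/L; 25:C/Q; 30:Y/Q; 34:H/T.
p = 12/39 = 0.307692.
d = −ln(1 − 0.307692) = −ln(0.692308) = 0.3677.

0.3677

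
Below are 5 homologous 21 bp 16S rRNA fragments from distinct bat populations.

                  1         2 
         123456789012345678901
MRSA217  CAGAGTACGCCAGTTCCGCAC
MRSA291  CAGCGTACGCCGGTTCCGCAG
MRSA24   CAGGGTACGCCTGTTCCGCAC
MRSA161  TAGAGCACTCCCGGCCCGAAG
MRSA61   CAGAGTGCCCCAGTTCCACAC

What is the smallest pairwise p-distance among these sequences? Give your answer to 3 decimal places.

0.095

Pairwise Hamming distances:
  MRSA217 vs MRSA291: 3
  MRSA217 vs MRSA24: 2
  MRSA217 vs MRSA161: 8
  MRSA217 vs MRSA61: 3
  MRSA291 vs MRSA24: 3
  MRSA291 vs MRSA161: 8
  MRSA291 vs MRSA61: 6
  MRSA24 vs MRSA161: 9
  MRSA24 vs MRSA61: 5
  MRSA161 vs MRSA61: 10
The smallest is 2 mismatches, between MRSA217 and MRSA24; p = 2/21 = 0.095.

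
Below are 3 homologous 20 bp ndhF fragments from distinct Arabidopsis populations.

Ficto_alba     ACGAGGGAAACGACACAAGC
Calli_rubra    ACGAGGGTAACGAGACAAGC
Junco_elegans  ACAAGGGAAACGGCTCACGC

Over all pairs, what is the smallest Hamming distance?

2

Pairwise Hamming distances:
  Ficto_alba vs Calli_rubra: 2
  Ficto_alba vs Junco_elegans: 4
  Calli_rubra vs Junco_elegans: 6
The smallest is 2, between Ficto_alba and Calli_rubra.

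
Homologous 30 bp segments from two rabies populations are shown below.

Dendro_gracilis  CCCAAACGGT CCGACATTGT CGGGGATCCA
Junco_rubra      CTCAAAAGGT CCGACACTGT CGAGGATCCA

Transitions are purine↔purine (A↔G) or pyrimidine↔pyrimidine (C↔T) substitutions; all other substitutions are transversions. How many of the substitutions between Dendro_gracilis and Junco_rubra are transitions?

3

Mismatches occur at site 2 (C↔T, transition), site 7 (C↔A, transversion), site 17 (T↔C, transition), site 23 (G↔A, transition).
Of the 4 differences, 3 transitions and 1 transversion, so the answer is 3.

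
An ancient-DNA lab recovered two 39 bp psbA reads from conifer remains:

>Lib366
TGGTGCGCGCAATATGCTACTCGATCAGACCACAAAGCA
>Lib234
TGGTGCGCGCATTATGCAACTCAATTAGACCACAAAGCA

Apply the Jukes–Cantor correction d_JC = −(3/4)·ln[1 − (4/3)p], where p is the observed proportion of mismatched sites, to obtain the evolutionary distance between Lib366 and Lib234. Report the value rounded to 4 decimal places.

0.1103

Mismatches occur at site 12 (A/T), site 18 (T/A), site 23 (G/A), site 26 (C/T).
p = 4/39 = 0.102564.
d = −0.75 · ln(1 − (4/3)·0.102564) = −0.75 · ln(0.863248) = −0.75 · (-0.147053) = 0.1103.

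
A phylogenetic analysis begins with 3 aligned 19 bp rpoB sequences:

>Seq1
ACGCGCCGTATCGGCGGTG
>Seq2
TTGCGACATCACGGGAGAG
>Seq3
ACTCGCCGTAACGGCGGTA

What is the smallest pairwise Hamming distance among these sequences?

Pairwise Hamming distances:
  Seq1 vs Seq2: 9
  Seq1 vs Seq3: 3
  Seq2 vs Seq3: 10
The smallest is 3, between Seq1 and Seq3.

3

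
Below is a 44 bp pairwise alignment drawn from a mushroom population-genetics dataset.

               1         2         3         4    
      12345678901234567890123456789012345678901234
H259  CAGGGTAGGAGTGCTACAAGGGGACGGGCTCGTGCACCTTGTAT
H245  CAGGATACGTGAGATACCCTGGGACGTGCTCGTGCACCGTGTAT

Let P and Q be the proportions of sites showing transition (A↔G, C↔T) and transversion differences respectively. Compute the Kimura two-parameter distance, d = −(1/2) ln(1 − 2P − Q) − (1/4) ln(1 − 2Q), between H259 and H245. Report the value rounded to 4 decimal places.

0.2754

Differing sites — 5:G/A (Ti); 8:G/C (Tv); 10:A/T (Tv); 12:T/A (Tv); 14:C/A (Tv); 18:A/C (Tv); 19:A/C (Tv); 20:G/T (Tv); 27:G/T (Tv); 39:T/G (Tv).
Of the 10 differences, 1 transition and 9 transversions over 44 sites: P = 1/44 = 0.022727, Q = 9/44 = 0.204545.
d = −0.5·ln(0.750001) − 0.25·ln(0.590910) = −0.5·(-0.287681) − 0.25·(-0.526092) = 0.2754.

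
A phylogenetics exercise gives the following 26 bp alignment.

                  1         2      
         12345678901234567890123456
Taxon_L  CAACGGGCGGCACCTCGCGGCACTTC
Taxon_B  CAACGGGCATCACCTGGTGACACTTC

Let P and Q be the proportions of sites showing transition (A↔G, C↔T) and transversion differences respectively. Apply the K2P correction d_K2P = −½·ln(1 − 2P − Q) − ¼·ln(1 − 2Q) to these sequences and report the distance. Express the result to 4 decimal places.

0.2256

Mismatches occur at site 9 (G/A, transition), site 10 (G/T, transversion), site 16 (C/G, transversion), site 18 (C/T, transition), site 20 (G/A, transition).
Of the 5 differences, 3 transitions and 2 transversions over 26 sites: P = 3/26 = 0.115385, Q = 2/26 = 0.076923.
d = −0.5·ln(0.692307) − 0.25·ln(0.846154) = −0.5·(-0.367726) − 0.25·(-0.167054) = 0.2256.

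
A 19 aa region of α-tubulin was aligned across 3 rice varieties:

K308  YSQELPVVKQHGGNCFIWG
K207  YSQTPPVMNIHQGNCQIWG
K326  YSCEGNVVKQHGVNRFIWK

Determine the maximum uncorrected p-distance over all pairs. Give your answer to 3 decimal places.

0.632

Pairwise Hamming distances:
  K308 vs K207: 7
  K308 vs K326: 6
  K207 vs K326: 12
The largest is 12 mismatches, between K207 and K326; p = 12/19 = 0.632.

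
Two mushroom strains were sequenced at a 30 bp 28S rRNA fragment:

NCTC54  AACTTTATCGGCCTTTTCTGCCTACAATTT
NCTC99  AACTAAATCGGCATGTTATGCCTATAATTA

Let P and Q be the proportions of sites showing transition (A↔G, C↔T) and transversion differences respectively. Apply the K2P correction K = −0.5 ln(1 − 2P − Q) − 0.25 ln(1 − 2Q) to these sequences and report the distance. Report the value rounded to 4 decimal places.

0.2828

Mismatches occur at site 5 (T/A, transversion), site 6 (T/A, transversion), site 13 (C/A, transversion), site 15 (T/G, transversion), site 18 (C/A, transversion), site 25 (C/T, transition), site 30 (T/A, transversion).
Of the 7 differences, 1 transition and 6 transversions over 30 sites: P = 1/30 = 0.033333, Q = 6/30 = 0.200000.
d = −0.5·ln(0.733334) − 0.25·ln(0.600000) = −0.5·(-0.310154) − 0.25·(-0.510826) = 0.2828.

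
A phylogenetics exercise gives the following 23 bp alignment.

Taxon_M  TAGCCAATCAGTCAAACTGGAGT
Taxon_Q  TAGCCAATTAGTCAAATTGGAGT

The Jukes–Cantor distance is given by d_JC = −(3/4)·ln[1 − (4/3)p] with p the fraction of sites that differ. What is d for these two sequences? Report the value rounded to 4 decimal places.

The sequences differ at positions 9 (C/T), 17 (C/T).
p = 2/23 = 0.086957.
d = −0.75 · ln(1 − (4/3)·0.086957) = −0.75 · ln(0.884057) = −0.75 · (-0.123234) = 0.0924.

0.0924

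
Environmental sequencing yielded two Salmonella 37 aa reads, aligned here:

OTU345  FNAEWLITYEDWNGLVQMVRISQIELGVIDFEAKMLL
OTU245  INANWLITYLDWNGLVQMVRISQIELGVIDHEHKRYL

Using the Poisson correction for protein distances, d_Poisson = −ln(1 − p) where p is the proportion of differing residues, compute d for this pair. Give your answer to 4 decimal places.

0.2097

Mismatches occur at site 1 (F/I), site 4 (E/N), site 10 (E/L), site 31 (F/H), site 33 (A/H), site 35 (M/R), site 36 (L/Y).
p = 7/37 = 0.189189.
d = −ln(1 − 0.189189) = −ln(0.810811) = 0.2097.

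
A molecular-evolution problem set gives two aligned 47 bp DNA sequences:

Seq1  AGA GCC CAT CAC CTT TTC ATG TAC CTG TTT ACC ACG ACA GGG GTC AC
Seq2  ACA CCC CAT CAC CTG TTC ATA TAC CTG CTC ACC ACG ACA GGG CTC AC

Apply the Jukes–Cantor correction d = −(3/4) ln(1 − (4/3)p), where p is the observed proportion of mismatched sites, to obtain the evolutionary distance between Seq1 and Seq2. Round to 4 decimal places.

The sequences differ at positions 2 (G/C), 4 (G/C), 15 (T/G), 21 (G/A), 28 (T/C), 30 (T/C), 43 (G/C).
p = 7/47 = 0.148936.
d = −0.75 · ln(1 − (4/3)·0.148936) = −0.75 · ln(0.801419) = −0.75 · (-0.221371) = 0.1660.

0.1660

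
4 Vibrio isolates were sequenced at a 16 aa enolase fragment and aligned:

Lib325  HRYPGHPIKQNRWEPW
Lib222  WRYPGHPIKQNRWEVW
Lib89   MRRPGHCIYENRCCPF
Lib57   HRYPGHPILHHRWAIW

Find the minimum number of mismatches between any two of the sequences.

2

Pairwise Hamming distances:
  Lib325 vs Lib222: 2
  Lib325 vs Lib89: 8
  Lib325 vs Lib57: 5
  Lib222 vs Lib89: 9
  Lib222 vs Lib57: 6
  Lib89 vs Lib57: 10
The smallest is 2, between Lib325 and Lib222.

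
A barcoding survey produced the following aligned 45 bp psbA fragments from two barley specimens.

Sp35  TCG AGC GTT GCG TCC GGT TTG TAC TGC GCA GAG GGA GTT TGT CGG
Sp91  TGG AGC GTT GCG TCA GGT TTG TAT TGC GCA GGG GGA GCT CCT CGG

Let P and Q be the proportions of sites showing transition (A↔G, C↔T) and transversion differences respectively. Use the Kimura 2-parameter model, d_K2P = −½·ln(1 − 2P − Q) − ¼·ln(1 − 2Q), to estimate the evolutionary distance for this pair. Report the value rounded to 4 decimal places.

0.1759

The sequences differ at positions 2 (C/G, transversion), 15 (C/A, transversion), 24 (C/T, transition), 32 (A/G, transition), 38 (T/C, transition), 40 (T/C, transition), 41 (G/C, transversion).
Of the 7 differences, 4 transitions and 3 transversions over 45 sites: P = 4/45 = 0.088889, Q = 3/45 = 0.066667.
d = −0.5·ln(0.755555) − 0.25·ln(0.866666) = −0.5·(-0.280303) − 0.25·(-0.143102) = 0.1759.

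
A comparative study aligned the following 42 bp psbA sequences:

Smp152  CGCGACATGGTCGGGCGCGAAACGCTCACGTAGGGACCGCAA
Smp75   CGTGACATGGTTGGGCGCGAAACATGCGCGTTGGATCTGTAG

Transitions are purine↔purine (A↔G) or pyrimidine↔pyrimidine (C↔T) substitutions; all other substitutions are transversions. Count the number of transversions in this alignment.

3

The sequences differ at positions 3 (C/T, transition), 12 (C/T, transition), 24 (G/A, transition), 25 (C/T, transition), 26 (T/G, transversion), 28 (A/G, transition), 32 (A/T, transversion), 35 (G/A, transition), 36 (A/T, transversion), 38 (C/T, transition), 40 (C/T, transition), 42 (A/G, transition).
Of the 12 differences, 9 transitions and 3 transversions, so the answer is 3.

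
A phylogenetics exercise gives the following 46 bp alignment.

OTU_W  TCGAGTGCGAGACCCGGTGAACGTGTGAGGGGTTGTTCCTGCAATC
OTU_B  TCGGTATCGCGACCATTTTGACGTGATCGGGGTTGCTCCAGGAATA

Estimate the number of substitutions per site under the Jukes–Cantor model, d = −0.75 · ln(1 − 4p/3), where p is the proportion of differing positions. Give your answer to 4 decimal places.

Mismatches occur at site 4 (A/G), site 5 (G/T), site 6 (T/A), site 7 (G/T), site 10 (A/C), site 15 (C/A), site 16 (G/T), site 17 (G/T), site 19 (G/T), site 20 (A/G), site 26 (T/A), site 27 (G/T), site 28 (A/C), site 36 (T/C), site 40 (T/A), site 42 (C/G), site 46 (C/A).
p = 17/46 = 0.369565.
d = −0.75 · ln(1 − (4/3)·0.369565) = −0.75 · ln(0.507247) = −0.75 · (-0.678757) = 0.5091.

0.5091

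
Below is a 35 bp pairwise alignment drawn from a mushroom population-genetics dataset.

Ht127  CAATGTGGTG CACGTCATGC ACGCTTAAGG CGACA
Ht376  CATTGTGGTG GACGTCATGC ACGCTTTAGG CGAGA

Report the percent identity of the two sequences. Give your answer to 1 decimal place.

The sequences differ at positions 3 (A/T), 11 (C/G), 27 (A/T), 34 (C/G).
31 of the 35 sites match, so the percent identity is 31/35 × 100 = 88.6%.

88.6%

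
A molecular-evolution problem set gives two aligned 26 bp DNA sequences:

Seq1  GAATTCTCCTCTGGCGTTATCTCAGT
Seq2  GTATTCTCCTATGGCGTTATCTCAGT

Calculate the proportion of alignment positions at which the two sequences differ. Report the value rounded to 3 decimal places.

Mismatches occur at site 2 (A→T), site 11 (C→A).
There are 2 differences over 26 sites, so p = 2/26 = 0.077.

0.077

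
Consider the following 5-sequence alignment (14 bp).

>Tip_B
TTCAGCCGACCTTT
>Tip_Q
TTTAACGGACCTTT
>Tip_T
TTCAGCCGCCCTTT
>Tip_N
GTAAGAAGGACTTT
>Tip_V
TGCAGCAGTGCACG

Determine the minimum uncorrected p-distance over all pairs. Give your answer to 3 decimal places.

0.071

Pairwise Hamming distances:
  Tip_B vs Tip_Q: 3
  Tip_B vs Tip_T: 1
  Tip_B vs Tip_N: 6
  Tip_B vs Tip_V: 7
  Tip_Q vs Tip_T: 4
  Tip_Q vs Tip_N: 7
  Tip_Q vs Tip_V: 9
  Tip_T vs Tip_N: 6
  Tip_T vs Tip_V: 7
  Tip_N vs Tip_V: 9
The smallest is 1 mismatch, between Tip_B and Tip_T; p = 1/14 = 0.071.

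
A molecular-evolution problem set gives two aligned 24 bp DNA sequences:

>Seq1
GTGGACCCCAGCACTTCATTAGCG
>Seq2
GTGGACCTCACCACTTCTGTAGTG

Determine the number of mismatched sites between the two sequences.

Differing sites — 8:C/T; 11:G/C; 18:A/T; 19:T/G; 23:C/T.
That gives 5 mismatches out of 24 aligned sites, so the Hamming distance is 5.

5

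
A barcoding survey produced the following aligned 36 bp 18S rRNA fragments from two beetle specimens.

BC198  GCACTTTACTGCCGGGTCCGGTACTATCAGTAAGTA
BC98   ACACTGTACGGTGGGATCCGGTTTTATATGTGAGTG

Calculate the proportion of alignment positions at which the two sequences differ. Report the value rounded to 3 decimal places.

The sequences differ at positions 1 (G/A), 6 (T/G), 10 (T/G), 12 (C/T), 13 (C/G), 16 (G/A), 23 (A/T), 24 (C/T), 28 (C/A), 29 (A/T), 32 (A/G), 36 (A/G).
There are 12 differences over 36 sites, so p = 12/36 = 0.333.

0.333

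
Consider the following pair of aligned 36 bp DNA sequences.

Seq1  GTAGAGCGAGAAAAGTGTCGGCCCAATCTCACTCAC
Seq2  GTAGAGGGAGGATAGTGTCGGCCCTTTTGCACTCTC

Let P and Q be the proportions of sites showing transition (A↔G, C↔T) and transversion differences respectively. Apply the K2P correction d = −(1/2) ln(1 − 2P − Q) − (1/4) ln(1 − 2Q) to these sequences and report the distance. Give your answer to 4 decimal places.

0.2641

Mismatches occur at site 7 (C↔G, transversion), site 11 (A↔G, transition), site 13 (A↔T, transversion), site 25 (A↔T, transversion), site 26 (A↔T, transversion), site 28 (C↔T, transition), site 29 (T↔G, transversion), site 35 (A↔T, transversion).
Of the 8 differences, 2 transitions and 6 transversions over 36 sites: P = 2/36 = 0.055556, Q = 6/36 = 0.166667.
d = −0.5·ln(0.722221) − 0.25·ln(0.666666) = −0.5·(-0.325424) − 0.25·(-0.405466) = 0.2641.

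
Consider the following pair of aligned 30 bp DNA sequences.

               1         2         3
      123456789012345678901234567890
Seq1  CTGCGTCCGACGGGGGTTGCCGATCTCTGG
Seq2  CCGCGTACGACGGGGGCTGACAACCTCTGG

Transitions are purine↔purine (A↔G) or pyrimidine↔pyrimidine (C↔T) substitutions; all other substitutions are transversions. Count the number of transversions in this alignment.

Mismatches occur at site 2 (T/C, transition), site 7 (C/A, transversion), site 17 (T/C, transition), site 20 (C/A, transversion), site 22 (G/A, transition), site 24 (T/C, transition).
Of the 6 differences, 4 transitions and 2 transversions, so the answer is 2.

2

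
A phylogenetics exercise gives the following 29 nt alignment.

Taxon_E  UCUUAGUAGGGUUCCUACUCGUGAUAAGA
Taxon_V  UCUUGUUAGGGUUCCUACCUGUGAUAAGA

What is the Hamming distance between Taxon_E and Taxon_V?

Differing sites — 5:A/G; 6:G/U; 19:U/C; 20:C/U.
That gives 4 mismatches out of 29 aligned sites, so the Hamming distance is 4.

4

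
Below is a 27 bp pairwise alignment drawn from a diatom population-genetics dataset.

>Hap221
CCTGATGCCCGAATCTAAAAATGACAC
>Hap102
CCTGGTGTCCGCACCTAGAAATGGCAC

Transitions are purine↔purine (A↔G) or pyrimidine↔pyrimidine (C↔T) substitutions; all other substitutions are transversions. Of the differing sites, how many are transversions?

1

The sequences differ at positions 5 (A/G, transition), 8 (C/T, transition), 12 (A/C, transversion), 14 (T/C, transition), 18 (A/G, transition), 24 (A/G, transition).
Of the 6 differences, 5 transitions and 1 transversion, so the answer is 1.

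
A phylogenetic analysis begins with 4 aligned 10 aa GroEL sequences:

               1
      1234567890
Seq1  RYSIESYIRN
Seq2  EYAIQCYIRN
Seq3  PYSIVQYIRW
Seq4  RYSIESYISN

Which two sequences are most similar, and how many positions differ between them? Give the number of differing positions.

Pairwise Hamming distances:
  Seq1 vs Seq2: 4
  Seq1 vs Seq3: 4
  Seq1 vs Seq4: 1
  Seq2 vs Seq3: 5
  Seq2 vs Seq4: 5
  Seq3 vs Seq4: 5
The smallest is 1, between Seq1 and Seq4.

1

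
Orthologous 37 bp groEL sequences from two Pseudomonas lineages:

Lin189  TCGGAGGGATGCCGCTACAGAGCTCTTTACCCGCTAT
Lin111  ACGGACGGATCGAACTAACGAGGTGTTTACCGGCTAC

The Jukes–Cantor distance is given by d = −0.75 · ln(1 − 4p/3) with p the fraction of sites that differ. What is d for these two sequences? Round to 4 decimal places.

Mismatches occur at site 1 (T→A), site 6 (G→C), site 11 (G→C), site 12 (C→G), site 13 (C→A), site 14 (G→A), site 18 (C→A), site 19 (A→C), site 23 (C→G), site 25 (C→G), site 32 (C→G), site 37 (T→C).
p = 12/37 = 0.324324.
d = −0.75 · ln(1 − (4/3)·0.324324) = −0.75 · ln(0.567568) = −0.75 · (-0.566395) = 0.4248.

0.4248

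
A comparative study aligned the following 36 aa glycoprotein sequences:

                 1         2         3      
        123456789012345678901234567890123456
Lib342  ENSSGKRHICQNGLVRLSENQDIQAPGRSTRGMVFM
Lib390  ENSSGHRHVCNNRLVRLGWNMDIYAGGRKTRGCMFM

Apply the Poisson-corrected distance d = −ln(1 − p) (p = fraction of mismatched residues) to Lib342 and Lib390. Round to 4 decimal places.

0.4055

The sequences differ at positions 6 (K/H), 9 (I/V), 11 (Q/N), 13 (G/R), 18 (S/G), 19 (E/W), 21 (Q/M), 24 (Q/Y), 26 (P/G), 29 (S/K), 33 (M/C), 34 (V/M).
p = 12/36 = 0.333333.
d = −ln(1 − 0.333333) = −ln(0.666667) = 0.4055.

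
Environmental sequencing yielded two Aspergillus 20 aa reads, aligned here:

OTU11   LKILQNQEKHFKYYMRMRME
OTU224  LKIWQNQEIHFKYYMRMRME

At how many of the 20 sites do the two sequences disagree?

Differing sites — 4:L/W; 9:K/I.
That gives 2 mismatches out of 20 aligned sites, so the Hamming distance is 2.

2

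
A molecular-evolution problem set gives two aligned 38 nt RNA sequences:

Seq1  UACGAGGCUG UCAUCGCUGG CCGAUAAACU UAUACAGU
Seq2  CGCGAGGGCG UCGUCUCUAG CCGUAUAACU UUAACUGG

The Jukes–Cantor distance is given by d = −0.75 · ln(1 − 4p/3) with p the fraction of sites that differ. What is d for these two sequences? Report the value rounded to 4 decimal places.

0.5068

The sequences differ at positions 1 (U/C), 2 (A/G), 8 (C/G), 9 (U/C), 13 (A/G), 16 (G/U), 19 (G/A), 24 (A/U), 25 (U/A), 26 (A/U), 32 (A/U), 33 (U/A), 36 (A/U), 38 (U/G).
p = 14/38 = 0.368421.
d = −0.75 · ln(1 − (4/3)·0.368421) = −0.75 · ln(0.508772) = −0.75 · (-0.675755) = 0.5068.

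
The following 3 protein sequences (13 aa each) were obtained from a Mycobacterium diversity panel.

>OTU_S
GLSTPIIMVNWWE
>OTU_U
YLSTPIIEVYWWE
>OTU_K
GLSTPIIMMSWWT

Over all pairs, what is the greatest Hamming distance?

5

Pairwise Hamming distances:
  OTU_S vs OTU_U: 3
  OTU_S vs OTU_K: 3
  OTU_U vs OTU_K: 5
The largest is 5, between OTU_U and OTU_K.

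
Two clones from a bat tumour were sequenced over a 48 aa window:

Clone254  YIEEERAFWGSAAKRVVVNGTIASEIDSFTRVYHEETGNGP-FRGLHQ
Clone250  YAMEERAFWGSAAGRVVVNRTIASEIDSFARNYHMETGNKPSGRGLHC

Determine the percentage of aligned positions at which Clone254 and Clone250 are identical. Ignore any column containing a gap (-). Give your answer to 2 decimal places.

78.72%

Excluding the 1 gap column leaves 47 comparable sites.
Differing sites — 2:I/A; 3:E/M; 14:K/G; 20:G/R; 30:T/A; 32:V/N; 35:E/M; 40:G/K; 43:F/G; 48:Q/C.
37 of the 47 comparable sites match, so the percent identity is 37/47 × 100 = 78.72%.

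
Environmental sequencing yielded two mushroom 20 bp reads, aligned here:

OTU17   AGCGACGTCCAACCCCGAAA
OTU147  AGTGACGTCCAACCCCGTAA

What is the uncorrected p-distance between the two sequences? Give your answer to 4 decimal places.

0.1000

The sequences differ at positions 3 (C/T), 18 (A/T).
There are 2 differences over 20 sites, so p = 2/20 = 0.1000.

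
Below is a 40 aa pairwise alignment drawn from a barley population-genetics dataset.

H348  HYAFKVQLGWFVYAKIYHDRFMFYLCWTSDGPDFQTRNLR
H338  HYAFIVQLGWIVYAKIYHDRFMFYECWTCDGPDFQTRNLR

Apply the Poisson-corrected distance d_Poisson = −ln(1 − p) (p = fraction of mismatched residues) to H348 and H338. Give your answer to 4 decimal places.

Mismatches occur at site 5 (K↔I), site 11 (F↔I), site 25 (L↔E), site 29 (S↔C).
p = 4/40 = 0.100000.
d = −ln(1 − 0.100000) = −ln(0.900000) = 0.1054.

0.1054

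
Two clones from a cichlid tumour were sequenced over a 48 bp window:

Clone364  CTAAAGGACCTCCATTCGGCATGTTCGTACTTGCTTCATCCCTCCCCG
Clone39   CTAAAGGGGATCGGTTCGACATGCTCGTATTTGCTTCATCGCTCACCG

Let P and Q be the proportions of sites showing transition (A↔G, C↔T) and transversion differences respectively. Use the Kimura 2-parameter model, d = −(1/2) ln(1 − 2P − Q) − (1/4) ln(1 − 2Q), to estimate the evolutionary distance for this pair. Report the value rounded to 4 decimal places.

The sequences differ at positions 8 (A/G, transition), 9 (C/G, transversion), 10 (C/A, transversion), 13 (C/G, transversion), 14 (A/G, transition), 19 (G/A, transition), 24 (T/C, transition), 30 (C/T, transition), 41 (C/G, transversion), 45 (C/A, transversion).
Of the 10 differences, 5 transitions and 5 transversions over 48 sites: P = 5/48 = 0.104167, Q = 5/48 = 0.104167.
d = −0.5·ln(0.687499) − 0.25·ln(0.791666) = −0.5·(-0.374695) − 0.25·(-0.233616) = 0.2458.

0.2458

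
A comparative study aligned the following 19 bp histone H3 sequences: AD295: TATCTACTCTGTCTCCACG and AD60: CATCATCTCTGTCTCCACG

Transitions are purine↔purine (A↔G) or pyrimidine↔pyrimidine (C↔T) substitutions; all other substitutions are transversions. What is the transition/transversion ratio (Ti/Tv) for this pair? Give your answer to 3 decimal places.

0.500

Mismatches occur at site 1 (T↔C, transition), site 5 (T↔A, transversion), site 6 (A↔T, transversion).
Of the 3 differences, 1 transition and 2 transversions, so Ti/Tv = 1/2 = 0.500.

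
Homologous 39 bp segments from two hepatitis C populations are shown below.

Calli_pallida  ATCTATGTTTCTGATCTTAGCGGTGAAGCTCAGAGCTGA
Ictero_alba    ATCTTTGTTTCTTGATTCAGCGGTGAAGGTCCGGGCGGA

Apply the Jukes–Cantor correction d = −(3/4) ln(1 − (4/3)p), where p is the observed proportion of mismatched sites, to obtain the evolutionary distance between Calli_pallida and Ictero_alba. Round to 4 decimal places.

Mismatches occur at site 5 (A→T), site 13 (G→T), site 14 (A→G), site 15 (T→A), site 16 (C→T), site 18 (T→C), site 29 (C→G), site 32 (A→C), site 34 (A→G), site 37 (T→G).
p = 10/39 = 0.256410.
d = −0.75 · ln(1 − (4/3)·0.256410) = −0.75 · ln(0.658120) = −0.75 · (-0.418368) = 0.3138.

0.3138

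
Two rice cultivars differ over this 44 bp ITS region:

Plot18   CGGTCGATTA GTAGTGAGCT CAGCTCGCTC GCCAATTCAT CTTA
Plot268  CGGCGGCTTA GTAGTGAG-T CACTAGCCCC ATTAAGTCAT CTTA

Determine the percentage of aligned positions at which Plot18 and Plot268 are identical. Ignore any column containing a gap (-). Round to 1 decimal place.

69.8%

Excluding the 1 gap column leaves 43 comparable sites.
The sequences differ at positions 4 (T/C), 5 (C/G), 7 (A/C), 23 (G/C), 24 (C/T), 25 (T/A), 26 (C/G), 27 (G/C), 29 (T/C), 31 (G/A), 32 (C/T), 33 (C/T), 36 (T/G).
30 of the 43 comparable sites match, so the percent identity is 30/43 × 100 = 69.8%.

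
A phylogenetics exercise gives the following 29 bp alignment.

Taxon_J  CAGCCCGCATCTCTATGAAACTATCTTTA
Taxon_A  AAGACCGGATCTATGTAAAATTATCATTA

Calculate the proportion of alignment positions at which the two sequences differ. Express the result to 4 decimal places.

The sequences differ at positions 1 (C/A), 4 (C/A), 8 (C/G), 13 (C/A), 15 (A/G), 17 (G/A), 21 (C/T), 26 (T/A).
There are 8 differences over 29 sites, so p = 8/29 = 0.2759.

0.2759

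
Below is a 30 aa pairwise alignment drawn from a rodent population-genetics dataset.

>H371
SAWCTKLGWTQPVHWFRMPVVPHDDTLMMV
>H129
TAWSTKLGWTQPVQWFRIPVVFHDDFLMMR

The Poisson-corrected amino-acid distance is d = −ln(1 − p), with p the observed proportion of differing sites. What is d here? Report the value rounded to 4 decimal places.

The sequences differ at positions 1 (S/T), 4 (C/S), 14 (H/Q), 18 (M/I), 22 (P/F), 26 (T/F), 30 (V/R).
p = 7/30 = 0.233333.
d = −ln(1 − 0.233333) = −ln(0.766667) = 0.2657.

0.2657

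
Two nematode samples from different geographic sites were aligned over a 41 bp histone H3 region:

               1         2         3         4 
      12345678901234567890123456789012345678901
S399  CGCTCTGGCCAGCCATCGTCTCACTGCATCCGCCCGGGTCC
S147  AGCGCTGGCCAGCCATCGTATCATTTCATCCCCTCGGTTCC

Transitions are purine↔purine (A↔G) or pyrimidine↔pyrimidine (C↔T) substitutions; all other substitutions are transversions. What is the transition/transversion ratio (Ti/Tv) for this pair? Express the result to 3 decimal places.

Differing sites — 1:C/A (Tv); 4:T/G (Tv); 20:C/A (Tv); 24:C/T (Ti); 26:G/T (Tv); 32:G/C (Tv); 34:C/T (Ti); 38:G/T (Tv).
Of the 8 differences, 2 transitions and 6 transversions, so Ti/Tv = 2/6 = 0.333.

0.333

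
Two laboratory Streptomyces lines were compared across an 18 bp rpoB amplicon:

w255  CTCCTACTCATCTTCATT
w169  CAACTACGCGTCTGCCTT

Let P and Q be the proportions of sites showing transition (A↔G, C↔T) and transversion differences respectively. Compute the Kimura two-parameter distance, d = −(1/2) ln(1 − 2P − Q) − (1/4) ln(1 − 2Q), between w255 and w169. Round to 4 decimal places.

Differing sites — 2:T/A (Tv); 3:C/A (Tv); 8:T/G (Tv); 10:A/G (Ti); 14:T/G (Tv); 16:A/C (Tv).
Of the 6 differences, 1 transition and 5 transversions over 18 sites: P = 1/18 = 0.055556, Q = 5/18 = 0.277778.
d = −0.5·ln(0.611110) − 0.25·ln(0.444444) = −0.5·(-0.492478) − 0.25·(-0.810931) = 0.4490.

0.4490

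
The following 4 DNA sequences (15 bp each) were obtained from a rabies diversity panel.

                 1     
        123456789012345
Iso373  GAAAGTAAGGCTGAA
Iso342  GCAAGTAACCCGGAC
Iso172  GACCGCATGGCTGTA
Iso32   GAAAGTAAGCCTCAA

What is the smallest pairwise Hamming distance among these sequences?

Pairwise Hamming distances:
  Iso373 vs Iso342: 5
  Iso373 vs Iso172: 5
  Iso373 vs Iso32: 2
  Iso342 vs Iso172: 10
  Iso342 vs Iso32: 5
  Iso172 vs Iso32: 7
The smallest is 2, between Iso373 and Iso32.

2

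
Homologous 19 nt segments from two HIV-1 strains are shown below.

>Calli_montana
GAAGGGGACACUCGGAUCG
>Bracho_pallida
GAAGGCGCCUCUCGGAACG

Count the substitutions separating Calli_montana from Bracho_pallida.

4

The sequences differ at positions 6 (G/C), 8 (A/C), 10 (A/U), 17 (U/A).
That gives 4 mismatches out of 19 aligned sites, so the Hamming distance is 4.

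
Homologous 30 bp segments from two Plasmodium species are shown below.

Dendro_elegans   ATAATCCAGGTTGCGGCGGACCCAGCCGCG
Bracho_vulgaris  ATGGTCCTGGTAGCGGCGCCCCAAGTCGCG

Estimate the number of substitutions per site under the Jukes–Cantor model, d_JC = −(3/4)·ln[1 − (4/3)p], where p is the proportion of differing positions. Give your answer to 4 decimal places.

0.3295

Differing sites — 3:A/G; 4:A/G; 8:A/T; 12:T/A; 19:G/C; 20:A/C; 23:C/A; 26:C/T.
p = 8/30 = 0.266667.
d = −0.75 · ln(1 − (4/3)·0.266667) = −0.75 · ln(0.644444) = −0.75 · (-0.439367) = 0.3295.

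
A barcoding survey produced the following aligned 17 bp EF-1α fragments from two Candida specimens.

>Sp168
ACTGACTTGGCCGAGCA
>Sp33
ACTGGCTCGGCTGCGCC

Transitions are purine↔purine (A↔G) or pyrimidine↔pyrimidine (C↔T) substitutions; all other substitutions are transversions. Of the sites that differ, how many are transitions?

The sequences differ at positions 5 (A/G, transition), 8 (T/C, transition), 12 (C/T, transition), 14 (A/C, transversion), 17 (A/C, transversion).
Of the 5 differences, 3 transitions and 2 transversions, so the answer is 3.

3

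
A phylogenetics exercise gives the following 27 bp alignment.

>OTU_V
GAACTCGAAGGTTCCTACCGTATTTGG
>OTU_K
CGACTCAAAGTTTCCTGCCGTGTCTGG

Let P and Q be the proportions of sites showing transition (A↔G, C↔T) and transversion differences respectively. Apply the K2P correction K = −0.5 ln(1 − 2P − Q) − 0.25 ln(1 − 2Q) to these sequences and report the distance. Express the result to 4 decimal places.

0.3340

Mismatches occur at site 1 (G↔C, transversion), site 2 (A↔G, transition), site 7 (G↔A, transition), site 11 (G↔T, transversion), site 17 (A↔G, transition), site 22 (A↔G, transition), site 24 (T↔C, transition).
Of the 7 differences, 5 transitions and 2 transversions over 27 sites: P = 5/27 = 0.185185, Q = 2/27 = 0.074074.
d = −0.5·ln(0.555556) − 0.25·ln(0.851852) = −0.5·(-0.587786) − 0.25·(-0.160342) = 0.3340.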